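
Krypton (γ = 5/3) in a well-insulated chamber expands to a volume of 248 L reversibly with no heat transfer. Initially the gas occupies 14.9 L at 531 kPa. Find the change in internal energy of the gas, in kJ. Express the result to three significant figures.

ΔU ≈ -10.0 kJ

P₂ = P₁(V₁/V₂)^γ = 531×(14.9/248)^(5/3) = 4.894 kPa.
For a reversible adiabat, W_by_gas = (P₁V₁ − P₂V₂)/(γ−1).
W_by = (531000×0.0149 − 4894×0.248) / (2/3) = 10050 J.
Q = 0 ⇒ ΔU = −W_by = -10050 J.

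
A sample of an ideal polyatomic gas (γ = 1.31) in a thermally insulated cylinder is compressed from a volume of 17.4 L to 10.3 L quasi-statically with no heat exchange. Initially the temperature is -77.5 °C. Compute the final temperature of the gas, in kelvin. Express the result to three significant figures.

T₂ ≈ 230 K

Adiabatic: T₁V₁^(γ−1) = T₂V₂^(γ−1) ⇒ T₂ = T₁ (V₁/V₂)^(γ−1).
T₁ = -77.5 °C = 195.6 K.
T₂ = 195.6 × (17.4/10.3)^(0.31) = 230.2 K.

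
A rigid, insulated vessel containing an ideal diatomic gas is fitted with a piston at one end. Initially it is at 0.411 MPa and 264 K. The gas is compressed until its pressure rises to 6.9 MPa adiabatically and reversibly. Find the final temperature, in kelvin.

T₂ ≈ 591 K

Along an adiabat T P^((1−γ)/γ) is constant, so T₂ = T₁ (P₂/P₁)^((γ−1)/γ).
For a diatomic ideal gas γ = 7/5, so (γ−1)/γ = 2/7.
T₂ = 264 × (6.9/0.411)^(2/7) = 591 K.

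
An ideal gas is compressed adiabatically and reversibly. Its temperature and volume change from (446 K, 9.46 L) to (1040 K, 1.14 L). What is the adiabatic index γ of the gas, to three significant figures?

γ ≈ 1.40

TV^(γ−1) = const ⇒ γ − 1 = ln(T₂/T₁) / ln(V₁/V₂).
γ = 1 + ln(1040/446) / ln(9.46/1.14) = 1.4.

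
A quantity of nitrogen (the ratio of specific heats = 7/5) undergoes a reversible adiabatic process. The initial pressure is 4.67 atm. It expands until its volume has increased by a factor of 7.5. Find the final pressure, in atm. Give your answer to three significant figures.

Adiabatic: P₁V₁^γ = P₂V₂^γ ⇒ P₂ = P₁ (V₁/V₂)^γ.
P₂ = 4.67 × (1/7.5)^(7/5) = 0.2781 atm.

P₂ ≈ 0.278 atm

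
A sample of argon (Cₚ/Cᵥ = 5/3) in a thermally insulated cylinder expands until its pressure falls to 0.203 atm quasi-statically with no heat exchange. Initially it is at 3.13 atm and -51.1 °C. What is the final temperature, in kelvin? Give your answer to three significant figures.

T₂ ≈ 74.3 K

Adiabatic: T₂/T₁ = (P₂/P₁)^((γ−1)/γ).
T₁ = -51.1 °C = 222 K.
T₂ = 222 × (0.203/3.13)^(2/5) = 74.34 K.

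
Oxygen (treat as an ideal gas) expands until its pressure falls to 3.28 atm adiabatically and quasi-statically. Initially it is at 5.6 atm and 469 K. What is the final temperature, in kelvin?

Adiabatic: T₂/T₁ = (P₂/P₁)^((γ−1)/γ).
For a diatomic ideal gas γ = 7/5, so (γ−1)/γ = 2/7.
T₂ = 469 × (3.28/5.6)^(2/7) = 402.5 K.

T₂ ≈ 403 K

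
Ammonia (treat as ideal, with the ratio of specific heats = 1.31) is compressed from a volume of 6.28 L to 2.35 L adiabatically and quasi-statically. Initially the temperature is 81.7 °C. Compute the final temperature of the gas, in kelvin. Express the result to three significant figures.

For a reversible adiabat TV^(γ−1) is constant, so T₂ = T₁ (V₁/V₂)^(γ−1).
T₁ = 81.7 °C = 354.8 K.
T₂ = 354.8 × (6.28/2.35)^(0.31) = 481.3 K.

T₂ ≈ 481 K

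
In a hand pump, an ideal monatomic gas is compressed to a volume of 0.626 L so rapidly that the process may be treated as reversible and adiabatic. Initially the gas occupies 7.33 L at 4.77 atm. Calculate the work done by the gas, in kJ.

γ = 5/3 for a monatomic ideal gas.
P₂ = P₁(V₁/V₂)^γ = 4.77×(7.33/0.626)^(5/3) = 288 atm.
For a reversible adiabat, W_by_gas = (P₁V₁ − P₂V₂)/(γ−1).
W_by = (483300×0.00733 − 2.918×10^7×0.000626) / (2/3) = -22090 J.

W ≈ -22.1 kJ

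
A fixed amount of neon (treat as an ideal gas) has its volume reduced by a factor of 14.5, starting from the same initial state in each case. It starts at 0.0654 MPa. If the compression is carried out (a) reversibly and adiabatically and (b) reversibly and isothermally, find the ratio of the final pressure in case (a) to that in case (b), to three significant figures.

P_adiabatic / P_isothermal ≈ 5.95

For a monatomic ideal gas γ = 5/3.
Isothermal: P_b = P₁(V₁/V₂) = 0.0654×14.5.
Adiabatic: P_a = P₁(V₁/V₂)^γ = 0.0654×14.5^(5/3).
P_a/P_b = (V₁/V₂)^(γ−1) = 14.5^(2/3) = 5.946.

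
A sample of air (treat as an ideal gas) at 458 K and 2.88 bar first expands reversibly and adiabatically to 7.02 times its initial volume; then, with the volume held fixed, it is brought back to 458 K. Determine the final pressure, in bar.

For a diatomic ideal gas γ = 7/5.
Adiabatic step (PV^γ = const): P₂ = 2.88×(1/7.02)^(7/5) = 0.1882 bar; T₂ = 458×(1/7.02)^(2/5) = 210.1 K.
Isochoric: P₃ = P₂(T₃/T₂) = 0.1882 × (458/210.1) = 0.4103 bar.

P₃ ≈ 0.410 bar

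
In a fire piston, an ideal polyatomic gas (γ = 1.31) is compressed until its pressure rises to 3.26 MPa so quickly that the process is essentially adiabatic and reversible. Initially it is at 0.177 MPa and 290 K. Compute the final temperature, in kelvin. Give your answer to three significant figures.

T₂ ≈ 578 K

Along an adiabat T P^((1−γ)/γ) is constant, so T₂ = T₁ (P₂/P₁)^((γ−1)/γ).
T₂ = 290 × (3.26/0.177)^(0.237) = 577.8 K.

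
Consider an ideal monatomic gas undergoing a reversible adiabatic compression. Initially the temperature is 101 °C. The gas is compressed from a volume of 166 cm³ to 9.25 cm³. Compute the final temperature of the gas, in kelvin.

Adiabatic: T₁V₁^(γ−1) = T₂V₂^(γ−1) ⇒ T₂ = T₁ (V₁/V₂)^(γ−1).
For a monatomic ideal gas γ = 5/3, so γ−1 = 2/3.
T₁ = 101 °C = 374.1 K.
T₂ = 374.1 × (166/9.25)^(2/3) = 2565 K.

T₂ ≈ 2560 K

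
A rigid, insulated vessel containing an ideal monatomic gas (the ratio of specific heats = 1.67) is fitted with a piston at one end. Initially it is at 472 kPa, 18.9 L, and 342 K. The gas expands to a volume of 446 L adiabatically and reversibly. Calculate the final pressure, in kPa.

P₂ ≈ 2.41 kPa

Since PV^γ is constant along a reversible adiabat, P₂ = P₁ (V₁/V₂)^γ.
P₂ = 472 × (18.9/446)^(1.67) = 2.406 kPa.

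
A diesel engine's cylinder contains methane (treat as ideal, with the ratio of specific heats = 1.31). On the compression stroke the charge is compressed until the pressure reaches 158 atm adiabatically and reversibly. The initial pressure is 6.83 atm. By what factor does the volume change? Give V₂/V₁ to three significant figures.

From PV^γ = const, V₂/V₁ = (P₁/P₂)^(1/γ).
V₂/V₁ = (6.83/158)^(0.763) = 0.09091.

V₂/V₁ ≈ 0.0909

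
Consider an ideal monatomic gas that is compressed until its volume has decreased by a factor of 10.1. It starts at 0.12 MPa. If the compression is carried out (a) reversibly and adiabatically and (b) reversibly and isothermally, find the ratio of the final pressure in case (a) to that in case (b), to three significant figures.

For a monatomic ideal gas γ = 5/3.
Isothermal: P_b = P₁(V₁/V₂) = 0.12×10.1.
Adiabatic: P_a = P₁(V₁/V₂)^γ = 0.12×10.1^(5/3).
P_a/P_b = (V₁/V₂)^(γ−1) = 10.1^(2/3) = 4.672.

P_adiabatic / P_isothermal ≈ 4.67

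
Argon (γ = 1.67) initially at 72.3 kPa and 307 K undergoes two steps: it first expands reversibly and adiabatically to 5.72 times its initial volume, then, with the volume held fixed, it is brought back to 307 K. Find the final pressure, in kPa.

P₃ ≈ 12.6 kPa

Adiabatic step (PV^γ = const): P₂ = 72.3×(1/5.72)^(1.67) = 3.929 kPa; T₂ = 307×(1/5.72)^(0.67) = 95.43 K.
Isochoric: P₃ = P₂(T₃/T₂) = 3.929 × (307/95.43) = 12.64 kPa.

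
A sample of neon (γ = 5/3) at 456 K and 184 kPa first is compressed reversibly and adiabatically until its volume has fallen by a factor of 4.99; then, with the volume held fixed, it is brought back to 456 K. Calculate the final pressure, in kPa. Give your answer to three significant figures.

Adiabatic step (PV^γ = const): P₂ = 184×4.99^(5/3) = 2681 kPa; T₂ = 456×4.99^(2/3) = 1332 K.
Isochoric: P₃ = P₂(T₃/T₂) = 2681 × (456/1332) = 918.2 kPa.

P₃ ≈ 918 kPa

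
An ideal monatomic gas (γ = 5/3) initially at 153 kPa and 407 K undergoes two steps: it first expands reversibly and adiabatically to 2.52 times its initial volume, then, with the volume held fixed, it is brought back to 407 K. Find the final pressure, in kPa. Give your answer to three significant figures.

P₃ ≈ 60.7 kPa

Adiabatic step (PV^γ = const): P₂ = 153×(1/2.52)^(5/3) = 32.79 kPa; T₂ = 407×(1/2.52)^(2/3) = 219.8 K.
Isochoric: P₃ = P₂(T₃/T₂) = 32.79 × (407/219.8) = 60.71 kPa.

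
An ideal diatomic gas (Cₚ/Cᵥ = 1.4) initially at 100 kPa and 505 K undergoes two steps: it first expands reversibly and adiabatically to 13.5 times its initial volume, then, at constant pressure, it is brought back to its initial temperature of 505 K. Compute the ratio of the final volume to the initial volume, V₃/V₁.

V₃/V₁ ≈ 38.2

Adiabatic step: V₂/V₁ = 13.5; T₂ = T₁·(1/13.5)^(0.4) = 178.3 K.
Isobaric step: V₃/V₂ = T₃/T₂ = 505/178.3.
V₃/V₁ = (V₂/V₁)(V₃/V₂) = 13.5 × (505/178.3) = 38.24.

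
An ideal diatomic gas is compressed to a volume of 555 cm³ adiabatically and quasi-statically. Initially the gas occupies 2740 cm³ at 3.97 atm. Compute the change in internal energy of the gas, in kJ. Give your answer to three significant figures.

ΔU ≈ 2.46 kJ

γ = 7/5 for a diatomic ideal gas.
P₂ = P₁(V₁/V₂)^γ = 3.97×(2740/555)^(7/5) = 37.12 atm.
For a reversible adiabat, W_by_gas = (P₁V₁ − P₂V₂)/(γ−1).
W_by = (402300×0.00274 − 3.761×10^6×0.000555) / (2/5) = -2463 J.
Q = 0 ⇒ ΔU = −W_by = 2463 J.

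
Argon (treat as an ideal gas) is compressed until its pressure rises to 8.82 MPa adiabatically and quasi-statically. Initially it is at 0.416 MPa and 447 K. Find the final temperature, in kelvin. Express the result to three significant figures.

T₂ ≈ 1520 K

Along an adiabat T P^((1−γ)/γ) is constant, so T₂ = T₁ (P₂/P₁)^((γ−1)/γ).
For a monatomic ideal gas γ = 5/3, so (γ−1)/γ = 2/5.
T₂ = 447 × (8.82/0.416)^(2/5) = 1517 K.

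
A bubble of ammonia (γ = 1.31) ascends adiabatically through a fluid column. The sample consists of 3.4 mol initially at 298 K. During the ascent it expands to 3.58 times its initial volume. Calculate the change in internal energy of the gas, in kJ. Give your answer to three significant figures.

Adiabatic: T₁V₁^(γ−1) = T₂V₂^(γ−1) ⇒ T₂ = T₁ (V₁/V₂)^(γ−1).
T₂ = 298 × (1/3.58)^(0.31) = 200.7 K.
Q = 0, so ΔU = W_on_gas = nCᵥΔT with Cᵥ = R/(γ−1) = 26.82 J/(mol·K).
ΔU = 3.4 × 26.82 × (200.7 − 298) = -8874 J.

ΔU ≈ -8.87 kJ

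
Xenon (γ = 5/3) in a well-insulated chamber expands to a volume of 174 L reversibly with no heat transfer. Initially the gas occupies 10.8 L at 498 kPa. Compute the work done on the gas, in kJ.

W ≈ -6.80 kJ

P₂ = P₁(V₁/V₂)^γ = 498×(10.8/174)^(5/3) = 4.846 kPa.
For a reversible adiabat, W_by_gas = (P₁V₁ − P₂V₂)/(γ−1).
W_by = (498000×0.0108 − 4846×0.174) / (2/3) = 6803 J.
W_on_gas = −W_by = -6803 J.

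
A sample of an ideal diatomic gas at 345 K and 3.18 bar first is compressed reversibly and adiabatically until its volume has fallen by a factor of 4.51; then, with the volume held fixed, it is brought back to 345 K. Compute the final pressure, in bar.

P₃ ≈ 14.3 bar

For a diatomic ideal gas γ = 7/5.
Adiabatic step (PV^γ = const): P₂ = 3.18×4.51^(7/5) = 26.2 bar; T₂ = 345×4.51^(2/5) = 630.2 K.
Isochoric: P₃ = P₂(T₃/T₂) = 26.2 × (345/630.2) = 14.34 bar.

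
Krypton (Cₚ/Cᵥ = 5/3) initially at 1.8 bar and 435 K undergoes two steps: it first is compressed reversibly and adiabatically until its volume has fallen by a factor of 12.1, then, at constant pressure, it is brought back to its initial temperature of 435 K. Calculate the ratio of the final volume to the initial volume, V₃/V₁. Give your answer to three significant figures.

V₃/V₁ ≈ 0.0157

Adiabatic step: V₂/V₁ = 0.08264; T₂ = T₁·12.1^(2/3) = 2293 K.
Isobaric step: V₃/V₂ = T₃/T₂ = 435/2293.
V₃/V₁ = (V₂/V₁)(V₃/V₂) = 0.08264 × (435/2293) = 0.01568.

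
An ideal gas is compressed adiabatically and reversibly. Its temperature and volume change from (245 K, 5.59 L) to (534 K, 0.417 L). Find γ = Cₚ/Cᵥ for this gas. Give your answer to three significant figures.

γ ≈ 1.30

TV^(γ−1) = const ⇒ γ − 1 = ln(T₂/T₁) / ln(V₁/V₂).
γ = 1 + ln(534/245) / ln(5.59/0.417) = 1.3.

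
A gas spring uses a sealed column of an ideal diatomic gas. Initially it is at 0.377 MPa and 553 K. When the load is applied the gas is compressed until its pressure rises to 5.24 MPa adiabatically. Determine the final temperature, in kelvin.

Along an adiabat T P^((1−γ)/γ) is constant, so T₂ = T₁ (P₂/P₁)^((γ−1)/γ).
For a diatomic ideal gas γ = 7/5, so (γ−1)/γ = 2/7.
T₂ = 553 × (5.24/0.377)^(2/7) = 1173 K.

T₂ ≈ 1170 K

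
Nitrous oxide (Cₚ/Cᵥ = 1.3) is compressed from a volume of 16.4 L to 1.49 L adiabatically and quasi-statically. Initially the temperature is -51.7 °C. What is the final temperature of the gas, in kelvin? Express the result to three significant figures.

T₂ ≈ 455 K

For a reversible adiabat TV^(γ−1) is constant, so T₂ = T₁ (V₁/V₂)^(γ−1).
T₁ = -51.7 °C = 221.4 K.
T₂ = 221.4 × (16.4/1.49)^(0.3) = 454.8 K.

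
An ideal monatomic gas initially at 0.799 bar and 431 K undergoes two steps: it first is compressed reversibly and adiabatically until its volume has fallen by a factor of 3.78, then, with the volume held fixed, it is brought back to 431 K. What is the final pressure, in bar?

For a monatomic ideal gas γ = 5/3.
Adiabatic step (PV^γ = const): P₂ = 0.799×3.78^(5/3) = 7.329 bar; T₂ = 431×3.78^(2/3) = 1046 K.
Isochoric: P₃ = P₂(T₃/T₂) = 7.329 × (431/1046) = 3.02 bar.

P₃ ≈ 3.02 bar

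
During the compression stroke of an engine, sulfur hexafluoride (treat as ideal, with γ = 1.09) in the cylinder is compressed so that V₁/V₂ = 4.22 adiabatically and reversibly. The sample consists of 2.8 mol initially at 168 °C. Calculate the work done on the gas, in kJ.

Adiabatic: T₁V₁^(γ−1) = T₂V₂^(γ−1) ⇒ T₂ = T₁ (V₁/V₂)^(γ−1).
T₁ = 168 °C = 441.1 K.
T₂ = 441.1 × 4.22^(0.09) = 502.2 K.
Q = 0, so ΔU = W_on_gas = nCᵥΔT with Cᵥ = R/(γ−1) = 92.38 J/(mol·K).
ΔU = 2.8 × 92.38 × (502.2 − 441.1) = 15790 J.

W ≈ 15.8 kJ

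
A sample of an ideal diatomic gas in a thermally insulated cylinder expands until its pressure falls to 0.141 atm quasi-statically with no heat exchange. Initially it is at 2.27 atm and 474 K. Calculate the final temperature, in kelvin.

T₂ ≈ 214 K

Adiabatic: T₂/T₁ = (P₂/P₁)^((γ−1)/γ).
For a diatomic ideal gas γ = 7/5, so (γ−1)/γ = 2/7.
T₂ = 474 × (0.141/2.27)^(2/7) = 214.3 K.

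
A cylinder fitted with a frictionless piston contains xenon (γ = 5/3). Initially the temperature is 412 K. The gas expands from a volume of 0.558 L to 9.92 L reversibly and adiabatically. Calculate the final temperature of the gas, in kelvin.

Adiabatic: T₁V₁^(γ−1) = T₂V₂^(γ−1) ⇒ T₂ = T₁ (V₁/V₂)^(γ−1).
T₂ = 412 × (0.558/9.92)^(2/3) = 60.48 K.

T₂ ≈ 60.5 K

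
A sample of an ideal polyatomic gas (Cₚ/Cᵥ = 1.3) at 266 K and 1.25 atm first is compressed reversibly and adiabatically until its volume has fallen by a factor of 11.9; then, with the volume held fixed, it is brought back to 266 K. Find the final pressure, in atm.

P₃ ≈ 14.9 atm

Adiabatic step (PV^γ = const): P₂ = 1.25×11.9^(1.3) = 31.27 atm; T₂ = 266×11.9^(0.3) = 559.2 K.
Isochoric: P₃ = P₂(T₃/T₂) = 31.27 × (266/559.2) = 14.88 atm.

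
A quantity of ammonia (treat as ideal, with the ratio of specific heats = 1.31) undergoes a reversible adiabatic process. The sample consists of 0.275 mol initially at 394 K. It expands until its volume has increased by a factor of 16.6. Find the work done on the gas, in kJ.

W ≈ -1.69 kJ

For a reversible adiabat TV^(γ−1) is constant, so T₂ = T₁ (V₁/V₂)^(γ−1).
T₂ = 394 × (1/16.6)^(0.31) = 164.9 K.
Q = 0, so ΔU = W_on_gas = nCᵥΔT with Cᵥ = R/(γ−1) = 26.82 J/(mol·K).
ΔU = 0.275 × 26.82 × (164.9 − 394) = -1690 J.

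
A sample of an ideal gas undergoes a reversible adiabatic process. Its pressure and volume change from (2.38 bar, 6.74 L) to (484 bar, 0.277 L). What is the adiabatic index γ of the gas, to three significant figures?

γ ≈ 1.67

PV^γ = const ⇒ γ = ln(P₂/P₁) / ln(V₁/V₂).
γ = ln(484/2.38) / ln(6.74/0.277) = 1.665.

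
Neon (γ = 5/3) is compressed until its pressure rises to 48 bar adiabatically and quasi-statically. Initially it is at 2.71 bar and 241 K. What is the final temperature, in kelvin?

T₂ ≈ 761 K

Along an adiabat T P^((1−γ)/γ) is constant, so T₂ = T₁ (P₂/P₁)^((γ−1)/γ).
T₂ = 241 × (48/2.71)^(2/5) = 760.9 K.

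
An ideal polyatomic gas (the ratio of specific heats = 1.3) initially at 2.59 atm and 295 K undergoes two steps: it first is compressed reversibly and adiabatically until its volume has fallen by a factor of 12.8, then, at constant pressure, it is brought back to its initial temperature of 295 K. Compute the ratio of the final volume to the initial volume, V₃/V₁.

V₃/V₁ ≈ 0.0364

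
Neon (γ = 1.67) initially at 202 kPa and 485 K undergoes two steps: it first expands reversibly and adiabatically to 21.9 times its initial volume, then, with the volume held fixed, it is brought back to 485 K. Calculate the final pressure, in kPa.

P₃ ≈ 9.22 kPa

Adiabatic step (PV^γ = const): P₂ = 202×(1/21.9)^(1.67) = 1.166 kPa; T₂ = 485×(1/21.9)^(0.67) = 61.33 K.
Isochoric: P₃ = P₂(T₃/T₂) = 1.166 × (485/61.33) = 9.224 kPa.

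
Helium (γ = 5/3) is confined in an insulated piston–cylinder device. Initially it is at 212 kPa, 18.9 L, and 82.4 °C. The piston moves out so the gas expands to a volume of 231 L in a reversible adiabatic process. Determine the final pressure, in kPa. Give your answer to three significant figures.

Since PV^γ is constant along a reversible adiabat, P₂ = P₁ (V₁/V₂)^γ.
P₂ = 212 × (18.9/231)^(5/3) = 3.269 kPa.

P₂ ≈ 3.27 kPa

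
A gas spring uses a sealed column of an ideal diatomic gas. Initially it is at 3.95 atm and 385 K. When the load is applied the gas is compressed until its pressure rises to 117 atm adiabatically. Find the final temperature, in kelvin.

T₂ ≈ 1010 K

Along an adiabat T P^((1−γ)/γ) is constant, so T₂ = T₁ (P₂/P₁)^((γ−1)/γ).
For a diatomic ideal gas γ = 7/5, so (γ−1)/γ = 2/7.
T₂ = 385 × (117/3.95)^(2/7) = 1014 K.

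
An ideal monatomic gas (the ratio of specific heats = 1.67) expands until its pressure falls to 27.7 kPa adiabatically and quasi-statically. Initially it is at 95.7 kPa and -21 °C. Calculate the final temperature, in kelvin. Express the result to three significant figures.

T₂ ≈ 153 K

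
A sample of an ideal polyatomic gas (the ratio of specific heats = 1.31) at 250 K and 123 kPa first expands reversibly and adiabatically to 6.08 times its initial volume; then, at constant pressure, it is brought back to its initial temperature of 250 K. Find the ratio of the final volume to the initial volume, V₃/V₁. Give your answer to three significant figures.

V₃/V₁ ≈ 10.6

Adiabatic step: V₂/V₁ = 6.08; T₂ = T₁·(1/6.08)^(0.31) = 142.9 K.
Isobaric step: V₃/V₂ = T₃/T₂ = 250/142.9.
V₃/V₁ = (V₂/V₁)(V₃/V₂) = 6.08 × (250/142.9) = 10.64.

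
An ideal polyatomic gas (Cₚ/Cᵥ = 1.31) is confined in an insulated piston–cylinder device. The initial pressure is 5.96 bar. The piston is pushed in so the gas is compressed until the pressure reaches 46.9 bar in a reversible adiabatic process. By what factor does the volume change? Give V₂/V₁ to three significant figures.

From PV^γ = const, V₂/V₁ = (P₁/P₂)^(1/γ).
V₂/V₁ = (5.96/46.9)^(0.763) = 0.2071.

V₂/V₁ ≈ 0.207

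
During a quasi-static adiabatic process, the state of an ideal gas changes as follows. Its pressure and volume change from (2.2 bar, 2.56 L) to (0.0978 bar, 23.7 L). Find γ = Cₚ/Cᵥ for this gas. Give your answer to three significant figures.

γ ≈ 1.40

PV^γ = const ⇒ γ = ln(P₂/P₁) / ln(V₁/V₂).
γ = ln(0.0978/2.2) / ln(2.56/23.7) = 1.399.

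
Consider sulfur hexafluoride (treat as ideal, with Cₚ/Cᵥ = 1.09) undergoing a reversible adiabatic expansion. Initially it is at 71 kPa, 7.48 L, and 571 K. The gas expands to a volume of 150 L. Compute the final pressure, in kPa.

Adiabatic: P₁V₁^γ = P₂V₂^γ ⇒ P₂ = P₁ (V₁/V₂)^γ.
P₂ = 71 × (7.48/150)^(1.09) = 2.703 kPa.

P₂ ≈ 2.70 kPa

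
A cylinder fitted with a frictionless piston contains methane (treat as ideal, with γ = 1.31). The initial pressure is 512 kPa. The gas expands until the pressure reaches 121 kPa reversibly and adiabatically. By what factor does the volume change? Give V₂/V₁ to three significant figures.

From PV^γ = const, V₂/V₁ = (P₁/P₂)^(1/γ).
V₂/V₁ = (512/121)^(0.763) = 3.008.

V₂/V₁ ≈ 3.01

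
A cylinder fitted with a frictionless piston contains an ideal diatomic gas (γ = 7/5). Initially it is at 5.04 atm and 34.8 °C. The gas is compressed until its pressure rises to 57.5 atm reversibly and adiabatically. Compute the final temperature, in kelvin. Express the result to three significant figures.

Along an adiabat T P^((1−γ)/γ) is constant, so T₂ = T₁ (P₂/P₁)^((γ−1)/γ).
T₁ = 34.8 °C = 307.9 K.
T₂ = 307.9 × (57.5/5.04)^(2/7) = 617.4 K.

T₂ ≈ 617 K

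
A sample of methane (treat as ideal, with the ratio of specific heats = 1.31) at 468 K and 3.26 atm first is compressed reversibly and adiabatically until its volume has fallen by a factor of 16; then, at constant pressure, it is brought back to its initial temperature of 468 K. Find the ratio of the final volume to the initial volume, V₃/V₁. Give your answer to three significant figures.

V₃/V₁ ≈ 0.0265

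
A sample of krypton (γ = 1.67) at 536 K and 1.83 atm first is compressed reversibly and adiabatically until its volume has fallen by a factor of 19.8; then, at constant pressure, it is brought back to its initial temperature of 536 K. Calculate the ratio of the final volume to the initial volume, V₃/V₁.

Adiabatic step: V₂/V₁ = 0.05051; T₂ = T₁·19.8^(0.67) = 3962 K.
Isobaric step: V₃/V₂ = T₃/T₂ = 536/3962.
V₃/V₁ = (V₂/V₁)(V₃/V₂) = 0.05051 × (536/3962) = 0.006832.

V₃/V₁ ≈ 0.00683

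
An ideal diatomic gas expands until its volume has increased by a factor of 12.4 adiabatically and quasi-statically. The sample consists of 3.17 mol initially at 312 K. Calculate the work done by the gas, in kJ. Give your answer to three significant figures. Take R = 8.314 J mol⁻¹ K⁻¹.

For a reversible adiabat TV^(γ−1) is constant, so T₂ = T₁ (V₁/V₂)^(γ−1).
γ = 7/5 for a diatomic ideal gas, so γ−1 = 2/5.
T₂ = 312 × (1/12.4)^(2/5) = 114 K.
Q = 0, so ΔU = W_on_gas = nCᵥΔT with Cᵥ = R/(γ−1) = 20.79 J/(mol·K).
ΔU = 3.17 × 20.79 × (114 − 312) = -13050 J.
Work done by the gas = −ΔU = 13050 J.

W ≈ 13.0 kJ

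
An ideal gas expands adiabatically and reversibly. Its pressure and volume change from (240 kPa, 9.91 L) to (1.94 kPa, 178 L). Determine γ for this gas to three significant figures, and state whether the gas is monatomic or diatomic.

γ ≈ 1.67; monatomic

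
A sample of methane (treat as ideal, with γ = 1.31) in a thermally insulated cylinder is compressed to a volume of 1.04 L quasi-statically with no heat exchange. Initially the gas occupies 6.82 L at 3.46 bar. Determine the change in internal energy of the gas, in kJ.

ΔU ≈ 6.02 kJ

P₂ = P₁(V₁/V₂)^γ = 3.46×(6.82/1.04)^(1.31) = 40.65 bar.
For a reversible adiabat, W_by_gas = (P₁V₁ − P₂V₂)/(γ−1).
W_by = (346000×0.00682 − 4.065×10^6×0.00104) / (0.31) = -6024 J.
Q = 0 ⇒ ΔU = −W_by = 6024 J.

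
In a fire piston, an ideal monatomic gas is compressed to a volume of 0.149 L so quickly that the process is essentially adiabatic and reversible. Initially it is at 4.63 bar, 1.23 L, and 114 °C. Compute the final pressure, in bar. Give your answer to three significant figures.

P₂ ≈ 156 bar

Since PV^γ is constant along a reversible adiabat, P₂ = P₁ (V₁/V₂)^γ.
γ = 5/3 for a monatomic ideal gas.
P₂ = 4.63 × (1.23/0.149)^(5/3) = 156.1 bar.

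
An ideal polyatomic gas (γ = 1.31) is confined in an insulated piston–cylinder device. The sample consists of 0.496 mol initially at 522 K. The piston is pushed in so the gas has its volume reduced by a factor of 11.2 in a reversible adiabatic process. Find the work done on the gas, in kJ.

W ≈ 7.74 kJ

For a reversible adiabat TV^(γ−1) is constant, so T₂ = T₁ (V₁/V₂)^(γ−1).
T₂ = 522 × 11.2^(0.31) = 1104 K.
Q = 0, so ΔU = W_on_gas = nCᵥΔT with Cᵥ = R/(γ−1) = 26.82 J/(mol·K).
ΔU = 0.496 × 26.82 × (1104 − 522) = 7741 J.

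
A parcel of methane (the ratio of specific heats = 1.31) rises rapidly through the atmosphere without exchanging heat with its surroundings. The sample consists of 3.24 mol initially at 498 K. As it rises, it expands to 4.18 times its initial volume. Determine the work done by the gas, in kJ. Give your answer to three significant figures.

W ≈ 15.5 kJ

Adiabatic: T₁V₁^(γ−1) = T₂V₂^(γ−1) ⇒ T₂ = T₁ (V₁/V₂)^(γ−1).
T₂ = 498 × (1/4.18)^(0.31) = 319.6 K.
Q = 0, so ΔU = W_on_gas = nCᵥΔT with Cᵥ = R/(γ−1) = 26.82 J/(mol·K).
ΔU = 3.24 × 26.82 × (319.6 − 498) = -15500 J.
Work done by the gas = −ΔU = 15500 J.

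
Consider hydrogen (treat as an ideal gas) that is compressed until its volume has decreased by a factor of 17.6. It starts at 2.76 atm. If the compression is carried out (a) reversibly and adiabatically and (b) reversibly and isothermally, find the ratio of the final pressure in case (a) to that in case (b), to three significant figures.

P_adiabatic / P_isothermal ≈ 3.15

For a diatomic ideal gas γ = 7/5.
Isothermal: P_b = P₁(V₁/V₂) = 2.76×17.6.
Adiabatic: P_a = P₁(V₁/V₂)^γ = 2.76×17.6^(7/5).
P_a/P_b = (V₁/V₂)^(γ−1) = 17.6^(2/5) = 3.149.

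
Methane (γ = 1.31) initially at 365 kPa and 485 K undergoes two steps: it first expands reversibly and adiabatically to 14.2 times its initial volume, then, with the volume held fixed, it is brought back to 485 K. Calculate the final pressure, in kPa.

P₃ ≈ 25.7 kPa

Adiabatic step (PV^γ = const): P₂ = 365×(1/14.2)^(1.31) = 11.29 kPa; T₂ = 485×(1/14.2)^(0.31) = 213.1 K.
Isochoric: P₃ = P₂(T₃/T₂) = 11.29 × (485/213.1) = 25.7 kPa.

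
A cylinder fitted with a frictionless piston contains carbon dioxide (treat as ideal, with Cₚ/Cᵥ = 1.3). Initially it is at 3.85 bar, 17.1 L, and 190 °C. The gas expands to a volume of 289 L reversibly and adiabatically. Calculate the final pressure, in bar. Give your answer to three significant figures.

P₂ ≈ 0.0975 bar

Adiabatic: P₁V₁^γ = P₂V₂^γ ⇒ P₂ = P₁ (V₁/V₂)^γ.
P₂ = 3.85 × (17.1/289)^(1.3) = 0.09754 bar.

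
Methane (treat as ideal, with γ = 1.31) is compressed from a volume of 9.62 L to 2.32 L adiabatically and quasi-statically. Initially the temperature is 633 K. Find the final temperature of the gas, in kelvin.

T₂ ≈ 984 K

Adiabatic: T₁V₁^(γ−1) = T₂V₂^(γ−1) ⇒ T₂ = T₁ (V₁/V₂)^(γ−1).
T₂ = 633 × (9.62/2.32)^(0.31) = 983.8 K.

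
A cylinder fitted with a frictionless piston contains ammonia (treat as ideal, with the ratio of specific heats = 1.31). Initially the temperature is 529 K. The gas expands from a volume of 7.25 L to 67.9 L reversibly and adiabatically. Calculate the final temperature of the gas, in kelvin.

T₂ ≈ 264 K

Adiabatic: T₁V₁^(γ−1) = T₂V₂^(γ−1) ⇒ T₂ = T₁ (V₁/V₂)^(γ−1).
T₂ = 529 × (7.25/67.9)^(0.31) = 264.4 K.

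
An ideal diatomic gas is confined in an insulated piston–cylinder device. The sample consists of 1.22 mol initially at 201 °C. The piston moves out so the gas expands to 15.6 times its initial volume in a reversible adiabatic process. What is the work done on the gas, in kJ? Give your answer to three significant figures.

W ≈ -8.02 kJ

For a reversible adiabat TV^(γ−1) is constant, so T₂ = T₁ (V₁/V₂)^(γ−1).
γ = 7/5 for a diatomic ideal gas, so γ−1 = 2/5.
T₁ = 201 °C = 474.1 K.
T₂ = 474.1 × (1/15.6)^(2/5) = 158 K.
Q = 0, so ΔU = W_on_gas = nCᵥΔT with Cᵥ = R/(γ−1) = 20.79 J/(mol·K).
ΔU = 1.22 × 20.79 × (158 − 474.1) = -8017 J.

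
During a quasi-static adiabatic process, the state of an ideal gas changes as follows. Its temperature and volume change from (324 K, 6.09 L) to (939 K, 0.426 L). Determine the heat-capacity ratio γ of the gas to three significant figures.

TV^(γ−1) = const ⇒ γ − 1 = ln(T₂/T₁) / ln(V₁/V₂).
γ = 1 + ln(939/324) / ln(6.09/0.426) = 1.4.

γ ≈ 1.40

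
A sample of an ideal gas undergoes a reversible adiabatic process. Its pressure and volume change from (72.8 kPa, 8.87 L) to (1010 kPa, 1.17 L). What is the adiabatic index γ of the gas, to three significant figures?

PV^γ = const ⇒ γ = ln(P₂/P₁) / ln(V₁/V₂).
γ = ln(1010/72.8) / ln(8.87/1.17) = 1.298.

γ ≈ 1.30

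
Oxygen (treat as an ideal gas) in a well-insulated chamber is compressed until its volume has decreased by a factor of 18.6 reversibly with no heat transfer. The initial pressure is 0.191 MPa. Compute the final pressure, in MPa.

P₂ ≈ 11.4 MPa

Adiabatic: P₁V₁^γ = P₂V₂^γ ⇒ P₂ = P₁ (V₁/V₂)^γ.
For a diatomic ideal gas γ = 7/5.
P₂ = 0.191 × 18.6^(7/5) = 11.44 MPa.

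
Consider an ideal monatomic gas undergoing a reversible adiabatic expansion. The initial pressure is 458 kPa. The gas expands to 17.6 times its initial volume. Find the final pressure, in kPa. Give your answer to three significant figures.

P₂ ≈ 3.85 kPa

Adiabatic: P₁V₁^γ = P₂V₂^γ ⇒ P₂ = P₁ (V₁/V₂)^γ.
For a monatomic ideal gas γ = 5/3.
P₂ = 458 × (1/17.6)^(5/3) = 3.846 kPa.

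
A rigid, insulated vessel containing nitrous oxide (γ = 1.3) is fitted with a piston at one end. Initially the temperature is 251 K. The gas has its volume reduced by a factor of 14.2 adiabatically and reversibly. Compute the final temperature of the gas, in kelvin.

Adiabatic: T₁V₁^(γ−1) = T₂V₂^(γ−1) ⇒ T₂ = T₁ (V₁/V₂)^(γ−1).
T₂ = 251 × 14.2^(0.3) = 556.4 K.

T₂ ≈ 556 K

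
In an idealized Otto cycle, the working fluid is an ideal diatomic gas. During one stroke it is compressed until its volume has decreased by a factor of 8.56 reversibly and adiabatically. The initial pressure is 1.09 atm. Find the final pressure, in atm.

Adiabatic: P₁V₁^γ = P₂V₂^γ ⇒ P₂ = P₁ (V₁/V₂)^γ.
For a diatomic ideal gas γ = 7/5.
P₂ = 1.09 × 8.56^(7/5) = 22.02 atm.

P₂ ≈ 22.0 atm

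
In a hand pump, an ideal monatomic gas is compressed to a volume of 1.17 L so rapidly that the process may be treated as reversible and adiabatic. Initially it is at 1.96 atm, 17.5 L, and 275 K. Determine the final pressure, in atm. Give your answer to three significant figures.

P₂ ≈ 178 atm

Since PV^γ is constant along a reversible adiabat, P₂ = P₁ (V₁/V₂)^γ.
γ = 5/3 for a monatomic ideal gas.
P₂ = 1.96 × (17.5/1.17)^(5/3) = 178 atm.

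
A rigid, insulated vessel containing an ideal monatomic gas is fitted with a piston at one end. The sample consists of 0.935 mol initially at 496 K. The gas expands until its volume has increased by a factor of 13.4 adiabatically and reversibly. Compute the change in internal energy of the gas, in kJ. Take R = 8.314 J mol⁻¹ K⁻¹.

ΔU ≈ -4.76 kJ

Adiabatic: T₁V₁^(γ−1) = T₂V₂^(γ−1) ⇒ T₂ = T₁ (V₁/V₂)^(γ−1).
γ = 5/3 for a monatomic ideal gas, so γ−1 = 2/3.
T₂ = 496 × (1/13.4)^(2/3) = 87.92 K.
Q = 0, so ΔU = W_on_gas = nCᵥΔT with Cᵥ = R/(γ−1) = 12.47 J/(mol·K).
ΔU = 0.935 × 12.47 × (87.92 − 496) = -4758 J.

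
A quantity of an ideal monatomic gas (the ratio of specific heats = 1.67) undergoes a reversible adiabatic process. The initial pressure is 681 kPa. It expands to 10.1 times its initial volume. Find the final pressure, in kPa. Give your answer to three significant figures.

Adiabatic: P₁V₁^γ = P₂V₂^γ ⇒ P₂ = P₁ (V₁/V₂)^γ.
P₂ = 681 × (1/10.1)^(1.67) = 14.32 kPa.

P₂ ≈ 14.3 kPa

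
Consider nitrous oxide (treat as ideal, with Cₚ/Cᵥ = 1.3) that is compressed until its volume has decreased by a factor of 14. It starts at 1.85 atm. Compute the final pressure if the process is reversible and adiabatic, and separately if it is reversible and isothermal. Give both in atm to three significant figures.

adiabatic: 57.2 atm; isothermal: 25.9 atm

Isothermal: P₂ = P₁(V₁/V₂) = 1.85×14 = 25.9 atm.
Adiabatic: P₂ = P₁(V₁/V₂)^γ = 1.85×14^(1.3) = 57.17 atm.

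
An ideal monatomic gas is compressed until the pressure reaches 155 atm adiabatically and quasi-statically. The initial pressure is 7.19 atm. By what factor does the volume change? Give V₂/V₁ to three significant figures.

V₂/V₁ ≈ 0.158

From PV^γ = const, V₂/V₁ = (P₁/P₂)^(1/γ).
For a monatomic ideal gas γ = 5/3.
V₂/V₁ = (7.19/155)^(3/5) = 0.1584.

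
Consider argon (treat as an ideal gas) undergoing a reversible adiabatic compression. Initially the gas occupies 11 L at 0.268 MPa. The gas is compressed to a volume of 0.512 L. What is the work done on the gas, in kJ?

γ = 5/3 for a monatomic ideal gas.
P₂ = P₁(V₁/V₂)^γ = 0.268×(11/0.512)^(5/3) = 44.5 MPa.
For a reversible adiabat, W_by_gas = (P₁V₁ − P₂V₂)/(γ−1).
W_by = (268000×0.011 − 4.45×10^7×0.000512) / (2/3) = -29750 J.
W_on_gas = −W_by = 29750 J.

W ≈ 29.8 kJ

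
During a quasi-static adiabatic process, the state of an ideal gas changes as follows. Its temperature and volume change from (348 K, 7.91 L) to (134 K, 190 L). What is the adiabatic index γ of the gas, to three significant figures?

TV^(γ−1) = const ⇒ γ − 1 = ln(T₂/T₁) / ln(V₁/V₂).
γ = 1 + ln(134/348) / ln(7.91/190) = 1.3.

γ ≈ 1.30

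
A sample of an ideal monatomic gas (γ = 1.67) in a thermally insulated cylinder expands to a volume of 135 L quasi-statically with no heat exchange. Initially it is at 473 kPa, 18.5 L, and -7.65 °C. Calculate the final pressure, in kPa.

Since PV^γ is constant along a reversible adiabat, P₂ = P₁ (V₁/V₂)^γ.
P₂ = 473 × (18.5/135)^(1.67) = 17.12 kPa.

P₂ ≈ 17.1 kPa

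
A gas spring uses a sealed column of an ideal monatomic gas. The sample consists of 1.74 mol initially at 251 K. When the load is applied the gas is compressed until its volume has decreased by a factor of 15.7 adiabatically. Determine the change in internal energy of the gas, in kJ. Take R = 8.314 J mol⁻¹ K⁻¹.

ΔU ≈ 28.7 kJ

Adiabatic: T₁V₁^(γ−1) = T₂V₂^(γ−1) ⇒ T₂ = T₁ (V₁/V₂)^(γ−1).
γ = 5/3 for a monatomic ideal gas, so γ−1 = 2/3.
T₂ = 251 × 15.7^(2/3) = 1574 K.
Q = 0, so ΔU = W_on_gas = nCᵥΔT with Cᵥ = R/(γ−1) = 12.47 J/(mol·K).
ΔU = 1.74 × 12.47 × (1574 − 251) = 28700 J.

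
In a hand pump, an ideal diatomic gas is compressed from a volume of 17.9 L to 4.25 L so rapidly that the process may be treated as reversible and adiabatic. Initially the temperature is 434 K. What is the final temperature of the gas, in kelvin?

Adiabatic: T₁V₁^(γ−1) = T₂V₂^(γ−1) ⇒ T₂ = T₁ (V₁/V₂)^(γ−1).
For a diatomic ideal gas γ = 7/5, so γ−1 = 2/5.
T₂ = 434 × (17.9/4.25)^(2/5) = 771.4 K.

T₂ ≈ 771 K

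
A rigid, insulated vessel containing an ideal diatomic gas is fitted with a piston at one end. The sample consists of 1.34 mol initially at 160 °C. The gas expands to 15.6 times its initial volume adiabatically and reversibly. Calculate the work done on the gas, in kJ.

W ≈ -8.04 kJ

For a reversible adiabat TV^(γ−1) is constant, so T₂ = T₁ (V₁/V₂)^(γ−1).
γ = 7/5 for a diatomic ideal gas, so γ−1 = 2/5.
T₁ = 160 °C = 433.1 K.
T₂ = 433.1 × (1/15.6)^(2/5) = 144.3 K.
Q = 0, so ΔU = W_on_gas = nCᵥΔT with Cᵥ = R/(γ−1) = 20.79 J/(mol·K).
ΔU = 1.34 × 20.79 × (144.3 − 433.1) = -8044 J.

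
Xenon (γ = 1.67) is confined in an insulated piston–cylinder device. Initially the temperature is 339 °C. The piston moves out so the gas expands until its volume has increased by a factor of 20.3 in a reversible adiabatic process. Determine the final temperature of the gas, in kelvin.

T₂ ≈ 81.4 K

For a reversible adiabat TV^(γ−1) is constant, so T₂ = T₁ (V₁/V₂)^(γ−1).
T₁ = 339 °C = 612.1 K.
T₂ = 612.1 × (1/20.3)^(0.67) = 81.44 K.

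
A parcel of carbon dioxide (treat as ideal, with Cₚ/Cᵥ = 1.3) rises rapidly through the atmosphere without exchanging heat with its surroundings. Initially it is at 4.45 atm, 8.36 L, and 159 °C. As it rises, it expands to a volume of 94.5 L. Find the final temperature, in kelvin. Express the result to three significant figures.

T₂ ≈ 209 K

Adiabatic: T₁V₁^(γ−1) = T₂V₂^(γ−1) ⇒ T₂ = T₁ (V₁/V₂)^(γ−1).
T₁ = 159 °C = 432.1 K.
T₂ = 432.1 × (8.36/94.5)^(0.3) = 208.8 K.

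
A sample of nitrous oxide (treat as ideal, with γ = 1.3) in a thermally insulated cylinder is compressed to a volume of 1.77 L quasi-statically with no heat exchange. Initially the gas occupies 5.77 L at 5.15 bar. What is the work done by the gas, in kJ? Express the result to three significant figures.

W ≈ -4.21 kJ

P₂ = P₁(V₁/V₂)^γ = 5.15×(5.77/1.77)^(1.3) = 23.93 bar.
For a reversible adiabat, W_by_gas = (P₁V₁ − P₂V₂)/(γ−1).
W_by = (515000×0.00577 − 2.393×10^6×0.00177) / (0.3) = -4214 J.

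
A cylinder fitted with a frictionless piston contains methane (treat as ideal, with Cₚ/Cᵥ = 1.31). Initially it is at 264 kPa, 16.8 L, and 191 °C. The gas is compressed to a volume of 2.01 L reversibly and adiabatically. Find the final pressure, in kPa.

P₂ ≈ 4260 kPa

Adiabatic: P₁V₁^γ = P₂V₂^γ ⇒ P₂ = P₁ (V₁/V₂)^γ.
P₂ = 264 × (16.8/2.01)^(1.31) = 4262 kPa.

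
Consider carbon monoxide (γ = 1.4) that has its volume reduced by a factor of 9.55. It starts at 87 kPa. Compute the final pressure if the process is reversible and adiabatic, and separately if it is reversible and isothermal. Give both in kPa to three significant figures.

Isothermal: P₂ = P₁(V₁/V₂) = 87×9.55 = 830.9 kPa.
Adiabatic: P₂ = P₁(V₁/V₂)^γ = 87×9.55^(1.4) = 2049 kPa.

adiabatic: 2050 kPa; isothermal: 831 kPa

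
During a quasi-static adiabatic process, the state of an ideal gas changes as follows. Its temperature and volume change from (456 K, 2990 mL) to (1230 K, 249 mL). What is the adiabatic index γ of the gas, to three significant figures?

γ ≈ 1.40

TV^(γ−1) = const ⇒ γ − 1 = ln(T₂/T₁) / ln(V₁/V₂).
γ = 1 + ln(1230/456) / ln(2990/249) = 1.399.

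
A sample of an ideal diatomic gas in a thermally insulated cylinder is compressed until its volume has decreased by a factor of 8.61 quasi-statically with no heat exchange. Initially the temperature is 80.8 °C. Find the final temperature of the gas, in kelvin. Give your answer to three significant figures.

T₂ ≈ 837 K

Adiabatic: T₁V₁^(γ−1) = T₂V₂^(γ−1) ⇒ T₂ = T₁ (V₁/V₂)^(γ−1).
For a diatomic ideal gas γ = 7/5, so γ−1 = 2/5.
T₁ = 80.8 °C = 353.9 K.
T₂ = 353.9 × 8.61^(2/5) = 837.4 K.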